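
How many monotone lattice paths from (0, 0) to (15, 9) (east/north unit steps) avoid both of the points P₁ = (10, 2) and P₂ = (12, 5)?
Number of paths = 1061752

Inclusion–exclusion. Total paths: C(24, 15) = 1307504. Through P₁: C(12, 10)·C(12, 5) = 52272. Through P₂: C(17, 12)·C(7, 3) = 216580. Since P₁ is strictly southwest of P₂, a monotone path through both must visit P₁ then P₂; paths through both = C(12, 10)·C(5, 2)·C(7, 3) = 23100. Avoid both = 1307504 − 52272 − 216580 + 23100 = 1061752.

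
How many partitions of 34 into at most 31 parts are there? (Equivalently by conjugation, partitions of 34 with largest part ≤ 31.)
p(34, parts ≤ 31) = 12306

Use the recurrence p(n, m) = p(n, m−1) + p(n−m, m): either the largest part is < m (count p(n, m−1)) or the largest part is exactly m (remove one copy of m, count p(n−m, m)). With p(0, ·) = 1 this gives p(34, parts ≤ 31) = 12306. (By conjugating Young diagrams, this also counts partitions of 34 into at most 31 parts.)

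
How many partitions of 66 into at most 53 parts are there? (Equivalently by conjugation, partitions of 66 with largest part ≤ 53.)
p(66, parts ≤ 53) = 2323248

Use the recurrence p(n, m) = p(n, m−1) + p(n−m, m): either the largest part is < m (count p(n, m−1)) or the largest part is exactly m (remove one copy of m, count p(n−m, m)). With p(0, ·) = 1 this gives p(66, parts ≤ 53) = 2323248. (By conjugating Young diagrams, this also counts partitions of 66 into at most 53 parts.)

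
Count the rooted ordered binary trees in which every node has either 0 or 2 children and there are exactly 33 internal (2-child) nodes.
C_33 = 212336130412243110

These full binary trees are counted by the Catalan number C_n = (1/(n + 1)) · C(2n, n). For n = 33: C_33 = (1/34) · C(66, 33) = 7219428434016265740/34 = 212336130412243110.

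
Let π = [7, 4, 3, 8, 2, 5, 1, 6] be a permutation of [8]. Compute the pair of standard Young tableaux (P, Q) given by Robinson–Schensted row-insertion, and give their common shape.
P = [1, 5, 6] / [2, 8] / [3] / [4] / [7];  Q = [1, 4, 8] / [2, 6] / [3] / [5] / [7];  common shape = (3, 2, 1, 1, 1)

Row-insert the values π_1, π_2, … into P one at a time, bumping the leftmost entry strictly greater than the inserted value down to the next row. The recording tableau Q records, in position (i, j), the step at which that cell was added to P.
  Insert 7 (step 1): P = [7];  Q = [1]
  Insert 4 (step 2): P = [4] / [7];  Q = [1] / [2]
  Insert 3 (step 3): P = [3] / [4] / [7];  Q = [1] / [2] / [3]
  Insert 8 (step 4): P = [3, 8] / [4] / [7];  Q = [1, 4] / [2] / [3]
  Insert 2 (step 5): P = [2, 8] / [3] / [4] / [7];  Q = [1, 4] / [2] / [3] / [5]
  Insert 5 (step 6): P = [2, 5] / [3, 8] / [4] / [7];  Q = [1, 4] / [2, 6] / [3] / [5]
  Insert 1 (step 7): P = [1, 5] / [2, 8] / [3] / [4] / [7];  Q = [1, 4] / [2, 6] / [3] / [5] / [7]
  Insert 6 (step 8): P = [1, 5, 6] / [2, 8] / [3] / [4] / [7];  Q = [1, 4, 8] / [2, 6] / [3] / [5] / [7]
Final shape: (3, 2, 1, 1, 1).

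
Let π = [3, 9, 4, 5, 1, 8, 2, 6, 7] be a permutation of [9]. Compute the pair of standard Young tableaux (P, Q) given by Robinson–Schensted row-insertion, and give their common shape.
P = [1, 2, 5, 6, 7] / [3, 4, 8] / [9];  Q = [1, 2, 4, 6, 9] / [3, 7, 8] / [5];  common shape = (5, 3, 1)

Row-insert the values π_1, π_2, … into P one at a time, bumping the leftmost entry strictly greater than the inserted value down to the next row. The recording tableau Q records, in position (i, j), the step at which that cell was added to P.
  Insert 3 (step 1): P = [3];  Q = [1]
  Insert 9 (step 2): P = [3, 9];  Q = [1, 2]
  Insert 4 (step 3): P = [3, 4] / [9];  Q = [1, 2] / [3]
  Insert 5 (step 4): P = [3, 4, 5] / [9];  Q = [1, 2, 4] / [3]
  Insert 1 (step 5): P = [1, 4, 5] / [3] / [9];  Q = [1, 2, 4] / [3] / [5]
  Insert 8 (step 6): P = [1, 4, 5, 8] / [3] / [9];  Q = [1, 2, 4, 6] / [3] / [5]
  Insert 2 (step 7): P = [1, 2, 5, 8] / [3, 4] / [9];  Q = [1, 2, 4, 6] / [3, 7] / [5]
  Insert 6 (step 8): P = [1, 2, 5, 6] / [3, 4, 8] / [9];  Q = [1, 2, 4, 6] / [3, 7, 8] / [5]
  Insert 7 (step 9): P = [1, 2, 5, 6, 7] / [3, 4, 8] / [9];  Q = [1, 2, 4, 6, 9] / [3, 7, 8] / [5]
Final shape: (5, 3, 1).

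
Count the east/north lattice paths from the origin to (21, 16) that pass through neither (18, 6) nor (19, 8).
Number of paths = 12755547299

Inclusion–exclusion. Total paths: C(37, 21) = 12875774670. Through P₁: C(24, 18)·C(13, 3) = 38494456. Through P₂: C(27, 19)·C(10, 2) = 99903375. Since P₁ is strictly southwest of P₂, a monotone path through both must visit P₁ then P₂; paths through both = C(24, 18)·C(3, 1)·C(10, 2) = 18170460. Avoid both = 12875774670 − 38494456 − 99903375 + 18170460 = 12755547299.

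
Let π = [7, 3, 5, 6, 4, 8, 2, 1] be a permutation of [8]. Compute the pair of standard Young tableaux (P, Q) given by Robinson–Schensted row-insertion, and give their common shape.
P = [1, 4, 6, 8] / [2] / [3] / [5] / [7];  Q = [1, 3, 4, 6] / [2] / [5] / [7] / [8];  common shape = (4, 1, 1, 1, 1)

Row-insert the values π_1, π_2, … into P one at a time, bumping the leftmost entry strictly greater than the inserted value down to the next row. The recording tableau Q records, in position (i, j), the step at which that cell was added to P.
  Insert 7 (step 1): P = [7];  Q = [1]
  Insert 3 (step 2): P = [3] / [7];  Q = [1] / [2]
  Insert 5 (step 3): P = [3, 5] / [7];  Q = [1, 3] / [2]
  Insert 6 (step 4): P = [3, 5, 6] / [7];  Q = [1, 3, 4] / [2]
  Insert 4 (step 5): P = [3, 4, 6] / [5] / [7];  Q = [1, 3, 4] / [2] / [5]
  Insert 8 (step 6): P = [3, 4, 6, 8] / [5] / [7];  Q = [1, 3, 4, 6] / [2] / [5]
  Insert 2 (step 7): P = [2, 4, 6, 8] / [3] / [5] / [7];  Q = [1, 3, 4, 6] / [2] / [5] / [7]
  Insert 1 (step 8): P = [1, 4, 6, 8] / [2] / [3] / [5] / [7];  Q = [1, 3, 4, 6] / [2] / [5] / [7] / [8]
Final shape: (4, 1, 1, 1, 1).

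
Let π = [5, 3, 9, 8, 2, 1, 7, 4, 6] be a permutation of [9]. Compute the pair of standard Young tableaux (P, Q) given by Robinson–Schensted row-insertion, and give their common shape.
P = [1, 4, 6] / [2, 7] / [3, 8] / [5, 9];  Q = [1, 3, 9] / [2, 4] / [5, 7] / [6, 8];  common shape = (3, 2, 2, 2)

Row-insert the values π_1, π_2, … into P one at a time, bumping the leftmost entry strictly greater than the inserted value down to the next row. The recording tableau Q records, in position (i, j), the step at which that cell was added to P.
  Insert 5 (step 1): P = [5];  Q = [1]
  Insert 3 (step 2): P = [3] / [5];  Q = [1] / [2]
  Insert 9 (step 3): P = [3, 9] / [5];  Q = [1, 3] / [2]
  Insert 8 (step 4): P = [3, 8] / [5, 9];  Q = [1, 3] / [2, 4]
  Insert 2 (step 5): P = [2, 8] / [3, 9] / [5];  Q = [1, 3] / [2, 4] / [5]
  Insert 1 (step 6): P = [1, 8] / [2, 9] / [3] / [5];  Q = [1, 3] / [2, 4] / [5] / [6]
  Insert 7 (step 7): P = [1, 7] / [2, 8] / [3, 9] / [5];  Q = [1, 3] / [2, 4] / [5, 7] / [6]
  Insert 4 (step 8): P = [1, 4] / [2, 7] / [3, 8] / [5, 9];  Q = [1, 3] / [2, 4] / [5, 7] / [6, 8]
  Insert 6 (step 9): P = [1, 4, 6] / [2, 7] / [3, 8] / [5, 9];  Q = [1, 3, 9] / [2, 4] / [5, 7] / [6, 8]
Final shape: (3, 2, 2, 2).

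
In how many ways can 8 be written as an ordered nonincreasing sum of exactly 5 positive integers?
p(8, 5 parts) = 3

Partitions of n into exactly k parts ↔ partitions of n − k into at most k parts (subtract 1 from each part). For n = 8, k = 5, the partitions are: 4+1+1+1+1, 3+2+1+1+1, 2+2+2+1+1. Count = 3.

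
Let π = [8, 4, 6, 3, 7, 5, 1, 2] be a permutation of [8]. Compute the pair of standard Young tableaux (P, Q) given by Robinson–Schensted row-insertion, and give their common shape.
P = [1, 2, 7] / [3, 5] / [4, 6] / [8];  Q = [1, 3, 5] / [2, 6] / [4, 8] / [7];  common shape = (3, 2, 2, 1)

Row-insert the values π_1, π_2, … into P one at a time, bumping the leftmost entry strictly greater than the inserted value down to the next row. The recording tableau Q records, in position (i, j), the step at which that cell was added to P.
  Insert 8 (step 1): P = [8];  Q = [1]
  Insert 4 (step 2): P = [4] / [8];  Q = [1] / [2]
  Insert 6 (step 3): P = [4, 6] / [8];  Q = [1, 3] / [2]
  Insert 3 (step 4): P = [3, 6] / [4] / [8];  Q = [1, 3] / [2] / [4]
  Insert 7 (step 5): P = [3, 6, 7] / [4] / [8];  Q = [1, 3, 5] / [2] / [4]
  Insert 5 (step 6): P = [3, 5, 7] / [4, 6] / [8];  Q = [1, 3, 5] / [2, 6] / [4]
  Insert 1 (step 7): P = [1, 5, 7] / [3, 6] / [4] / [8];  Q = [1, 3, 5] / [2, 6] / [4] / [7]
  Insert 2 (step 8): P = [1, 2, 7] / [3, 5] / [4, 6] / [8];  Q = [1, 3, 5] / [2, 6] / [4, 8] / [7]
Final shape: (3, 2, 2, 1).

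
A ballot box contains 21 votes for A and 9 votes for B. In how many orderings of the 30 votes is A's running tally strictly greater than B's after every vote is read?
Strict-lead orderings = 5722860

Total orderings of the 30 votes with 21 for A: C(30, 21) = 14307150. By the Bertrand ballot formula (Cycle Lemma / reflection principle), the number of orderings in which A is strictly ahead of B throughout is (p − q)/(p + q) · C(p + q, p) = (21 − 9)/(21 + 9) · 14307150 = 5722860.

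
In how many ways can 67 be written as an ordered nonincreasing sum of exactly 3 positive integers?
p(67, 3 parts) = 374

Partitions of n into exactly k parts are in bijection with partitions of n − k into at most k parts (subtract 1 from each part). So p(67, exactly 3) = p(64, parts ≤ 3). Computing via the recurrence p(m, j) = p(m, j−1) + p(m−j, j) gives 374.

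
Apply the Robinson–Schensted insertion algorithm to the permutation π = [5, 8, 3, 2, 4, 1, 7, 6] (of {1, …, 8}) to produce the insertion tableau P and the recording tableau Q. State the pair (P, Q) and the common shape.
P = [1, 4, 6] / [2, 7] / [3, 8] / [5];  Q = [1, 2, 7] / [3, 5] / [4, 8] / [6];  common shape = (3, 2, 2, 1)

Row-insert the values π_1, π_2, … into P one at a time, bumping the leftmost entry strictly greater than the inserted value down to the next row. The recording tableau Q records, in position (i, j), the step at which that cell was added to P.
  Insert 5 (step 1): P = [5];  Q = [1]
  Insert 8 (step 2): P = [5, 8];  Q = [1, 2]
  Insert 3 (step 3): P = [3, 8] / [5];  Q = [1, 2] / [3]
  Insert 2 (step 4): P = [2, 8] / [3] / [5];  Q = [1, 2] / [3] / [4]
  Insert 4 (step 5): P = [2, 4] / [3, 8] / [5];  Q = [1, 2] / [3, 5] / [4]
  Insert 1 (step 6): P = [1, 4] / [2, 8] / [3] / [5];  Q = [1, 2] / [3, 5] / [4] / [6]
  Insert 7 (step 7): P = [1, 4, 7] / [2, 8] / [3] / [5];  Q = [1, 2, 7] / [3, 5] / [4] / [6]
  Insert 6 (step 8): P = [1, 4, 6] / [2, 7] / [3, 8] / [5];  Q = [1, 2, 7] / [3, 5] / [4, 8] / [6]
Final shape: (3, 2, 2, 1).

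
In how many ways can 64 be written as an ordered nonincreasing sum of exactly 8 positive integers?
p(64, 8 parts) = 55974

Partitions of n into exactly k parts are in bijection with partitions of n − k into at most k parts (subtract 1 from each part). So p(64, exactly 8) = p(56, parts ≤ 8). Computing via the recurrence p(m, j) = p(m, j−1) + p(m−j, j) gives 55974.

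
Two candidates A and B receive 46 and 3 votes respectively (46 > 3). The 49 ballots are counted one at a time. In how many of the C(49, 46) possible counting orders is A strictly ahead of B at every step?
Strict-lead orderings = 16168

Total orderings of the 49 votes with 46 for A: C(49, 46) = 18424. By the Bertrand ballot formula (Cycle Lemma / reflection principle), the number of orderings in which A is strictly ahead of B throughout is (p − q)/(p + q) · C(p + q, p) = (46 − 3)/(46 + 3) · 18424 = 16168.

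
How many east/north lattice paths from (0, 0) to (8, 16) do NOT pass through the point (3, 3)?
Number of paths = 564111

Total paths from (0, 0) to (8, 16): C(24, 8) = 735471. Paths through (3, 3): (paths (0, 0) → (3, 3)) × (paths (3, 3) → (8, 16)) = C(6, 3) · C(18, 5) = 20 · 8568 = 171360. Avoidance count = 735471 − 171360 = 564111.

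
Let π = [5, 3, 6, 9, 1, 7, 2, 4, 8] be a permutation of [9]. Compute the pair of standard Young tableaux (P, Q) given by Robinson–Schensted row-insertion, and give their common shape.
P = [1, 2, 4, 8] / [3, 6, 7] / [5, 9];  Q = [1, 3, 4, 9] / [2, 6, 8] / [5, 7];  common shape = (4, 3, 2)

Row-insert the values π_1, π_2, … into P one at a time, bumping the leftmost entry strictly greater than the inserted value down to the next row. The recording tableau Q records, in position (i, j), the step at which that cell was added to P.
  Insert 5 (step 1): P = [5];  Q = [1]
  Insert 3 (step 2): P = [3] / [5];  Q = [1] / [2]
  Insert 6 (step 3): P = [3, 6] / [5];  Q = [1, 3] / [2]
  Insert 9 (step 4): P = [3, 6, 9] / [5];  Q = [1, 3, 4] / [2]
  Insert 1 (step 5): P = [1, 6, 9] / [3] / [5];  Q = [1, 3, 4] / [2] / [5]
  Insert 7 (step 6): P = [1, 6, 7] / [3, 9] / [5];  Q = [1, 3, 4] / [2, 6] / [5]
  Insert 2 (step 7): P = [1, 2, 7] / [3, 6] / [5, 9];  Q = [1, 3, 4] / [2, 6] / [5, 7]
  Insert 4 (step 8): P = [1, 2, 4] / [3, 6, 7] / [5, 9];  Q = [1, 3, 4] / [2, 6, 8] / [5, 7]
  Insert 8 (step 9): P = [1, 2, 4, 8] / [3, 6, 7] / [5, 9];  Q = [1, 3, 4, 9] / [2, 6, 8] / [5, 7]
Final shape: (4, 3, 2).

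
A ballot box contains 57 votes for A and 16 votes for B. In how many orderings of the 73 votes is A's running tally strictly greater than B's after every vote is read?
Strict-lead orderings = 2960850980855604

Total orderings of the 73 votes with 57 for A: C(73, 57) = 5271759063474612. By the Bertrand ballot formula (Cycle Lemma / reflection principle), the number of orderings in which A is strictly ahead of B throughout is (p − q)/(p + q) · C(p + q, p) = (57 − 16)/(57 + 16) · 5271759063474612 = 2960850980855604.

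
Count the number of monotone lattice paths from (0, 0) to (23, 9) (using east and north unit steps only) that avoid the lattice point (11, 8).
Number of paths = 27066234

Total paths from (0, 0) to (23, 9): C(32, 23) = 28048800. Paths through (11, 8): (paths (0, 0) → (11, 8)) × (paths (11, 8) → (23, 9)) = C(19, 11) · C(13, 12) = 75582 · 13 = 982566. Avoidance count = 28048800 − 982566 = 27066234.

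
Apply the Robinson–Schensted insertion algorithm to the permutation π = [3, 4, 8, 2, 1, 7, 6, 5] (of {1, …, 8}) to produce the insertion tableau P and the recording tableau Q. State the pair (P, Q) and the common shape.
P = [1, 4, 5] / [2, 6] / [3, 7] / [8];  Q = [1, 2, 3] / [4, 6] / [5, 7] / [8];  common shape = (3, 2, 2, 1)

Row-insert the values π_1, π_2, … into P one at a time, bumping the leftmost entry strictly greater than the inserted value down to the next row. The recording tableau Q records, in position (i, j), the step at which that cell was added to P.
  Insert 3 (step 1): P = [3];  Q = [1]
  Insert 4 (step 2): P = [3, 4];  Q = [1, 2]
  Insert 8 (step 3): P = [3, 4, 8];  Q = [1, 2, 3]
  Insert 2 (step 4): P = [2, 4, 8] / [3];  Q = [1, 2, 3] / [4]
  Insert 1 (step 5): P = [1, 4, 8] / [2] / [3];  Q = [1, 2, 3] / [4] / [5]
  Insert 7 (step 6): P = [1, 4, 7] / [2, 8] / [3];  Q = [1, 2, 3] / [4, 6] / [5]
  Insert 6 (step 7): P = [1, 4, 6] / [2, 7] / [3, 8];  Q = [1, 2, 3] / [4, 6] / [5, 7]
  Insert 5 (step 8): P = [1, 4, 5] / [2, 6] / [3, 7] / [8];  Q = [1, 2, 3] / [4, 6] / [5, 7] / [8]
Final shape: (3, 2, 2, 1).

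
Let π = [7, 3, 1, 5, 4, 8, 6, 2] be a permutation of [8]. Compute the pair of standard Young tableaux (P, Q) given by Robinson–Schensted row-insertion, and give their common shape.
P = [1, 2, 6] / [3, 4, 8] / [5] / [7];  Q = [1, 4, 6] / [2, 5, 7] / [3] / [8];  common shape = (3, 3, 1, 1)

Row-insert the values π_1, π_2, … into P one at a time, bumping the leftmost entry strictly greater than the inserted value down to the next row. The recording tableau Q records, in position (i, j), the step at which that cell was added to P.
  Insert 7 (step 1): P = [7];  Q = [1]
  Insert 3 (step 2): P = [3] / [7];  Q = [1] / [2]
  Insert 1 (step 3): P = [1] / [3] / [7];  Q = [1] / [2] / [3]
  Insert 5 (step 4): P = [1, 5] / [3] / [7];  Q = [1, 4] / [2] / [3]
  Insert 4 (step 5): P = [1, 4] / [3, 5] / [7];  Q = [1, 4] / [2, 5] / [3]
  Insert 8 (step 6): P = [1, 4, 8] / [3, 5] / [7];  Q = [1, 4, 6] / [2, 5] / [3]
  Insert 6 (step 7): P = [1, 4, 6] / [3, 5, 8] / [7];  Q = [1, 4, 6] / [2, 5, 7] / [3]
  Insert 2 (step 8): P = [1, 2, 6] / [3, 4, 8] / [5] / [7];  Q = [1, 4, 6] / [2, 5, 7] / [3] / [8]
Final shape: (3, 3, 1, 1).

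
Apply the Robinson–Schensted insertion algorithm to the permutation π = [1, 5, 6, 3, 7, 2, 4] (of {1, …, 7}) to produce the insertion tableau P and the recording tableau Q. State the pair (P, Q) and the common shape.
P = [1, 2, 4, 7] / [3, 6] / [5];  Q = [1, 2, 3, 5] / [4, 7] / [6];  common shape = (4, 2, 1)

Row-insert the values π_1, π_2, … into P one at a time, bumping the leftmost entry strictly greater than the inserted value down to the next row. The recording tableau Q records, in position (i, j), the step at which that cell was added to P.
  Insert 1 (step 1): P = [1];  Q = [1]
  Insert 5 (step 2): P = [1, 5];  Q = [1, 2]
  Insert 6 (step 3): P = [1, 5, 6];  Q = [1, 2, 3]
  Insert 3 (step 4): P = [1, 3, 6] / [5];  Q = [1, 2, 3] / [4]
  Insert 7 (step 5): P = [1, 3, 6, 7] / [5];  Q = [1, 2, 3, 5] / [4]
  Insert 2 (step 6): P = [1, 2, 6, 7] / [3] / [5];  Q = [1, 2, 3, 5] / [4] / [6]
  Insert 4 (step 7): P = [1, 2, 4, 7] / [3, 6] / [5];  Q = [1, 2, 3, 5] / [4, 7] / [6]
Final shape: (4, 2, 1).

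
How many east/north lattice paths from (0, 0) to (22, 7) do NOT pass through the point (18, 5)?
Number of paths = 1056045

Total paths from (0, 0) to (22, 7): C(29, 22) = 1560780. Paths through (18, 5): (paths (0, 0) → (18, 5)) × (paths (18, 5) → (22, 7)) = C(23, 18) · C(6, 4) = 33649 · 15 = 504735. Avoidance count = 1560780 − 504735 = 1056045.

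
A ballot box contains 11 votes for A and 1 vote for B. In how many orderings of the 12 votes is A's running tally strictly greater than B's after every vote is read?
Strict-lead orderings = 10

Total orderings of the 12 votes with 11 for A: C(12, 11) = 12. By the Bertrand ballot formula (Cycle Lemma / reflection principle), the number of orderings in which A is strictly ahead of B throughout is (p − q)/(p + q) · C(p + q, p) = (11 − 1)/(11 + 1) · 12 = 10.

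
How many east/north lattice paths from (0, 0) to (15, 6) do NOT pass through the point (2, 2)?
Number of paths = 39984

Total paths from (0, 0) to (15, 6): C(21, 15) = 54264. Paths through (2, 2): (paths (0, 0) → (2, 2)) × (paths (2, 2) → (15, 6)) = C(4, 2) · C(17, 13) = 6 · 2380 = 14280. Avoidance count = 54264 − 14280 = 39984.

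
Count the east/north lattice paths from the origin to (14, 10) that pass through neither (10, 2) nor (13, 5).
Number of paths = 1885098

Inclusion–exclusion. Total paths: C(24, 14) = 1961256. Through P₁: C(12, 10)·C(12, 4) = 32670. Through P₂: C(18, 13)·C(6, 1) = 51408. Since P₁ is strictly southwest of P₂, a monotone path through both must visit P₁ then P₂; paths through both = C(12, 10)·C(6, 3)·C(6, 1) = 7920. Avoid both = 1961256 − 32670 − 51408 + 7920 = 1885098.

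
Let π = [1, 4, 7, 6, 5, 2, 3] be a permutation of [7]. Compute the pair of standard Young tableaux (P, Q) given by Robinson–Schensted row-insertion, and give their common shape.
P = [1, 2, 3] / [4, 5] / [6] / [7];  Q = [1, 2, 3] / [4, 7] / [5] / [6];  common shape = (3, 2, 1, 1)

Row-insert the values π_1, π_2, … into P one at a time, bumping the leftmost entry strictly greater than the inserted value down to the next row. The recording tableau Q records, in position (i, j), the step at which that cell was added to P.
  Insert 1 (step 1): P = [1];  Q = [1]
  Insert 4 (step 2): P = [1, 4];  Q = [1, 2]
  Insert 7 (step 3): P = [1, 4, 7];  Q = [1, 2, 3]
  Insert 6 (step 4): P = [1, 4, 6] / [7];  Q = [1, 2, 3] / [4]
  Insert 5 (step 5): P = [1, 4, 5] / [6] / [7];  Q = [1, 2, 3] / [4] / [5]
  Insert 2 (step 6): P = [1, 2, 5] / [4] / [6] / [7];  Q = [1, 2, 3] / [4] / [5] / [6]
  Insert 3 (step 7): P = [1, 2, 3] / [4, 5] / [6] / [7];  Q = [1, 2, 3] / [4, 7] / [5] / [6]
Final shape: (3, 2, 1, 1).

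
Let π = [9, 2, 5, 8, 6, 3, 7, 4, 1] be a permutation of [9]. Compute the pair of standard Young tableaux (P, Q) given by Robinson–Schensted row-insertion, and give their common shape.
P = [1, 3, 4, 7] / [2, 6] / [5] / [8] / [9];  Q = [1, 3, 4, 7] / [2, 8] / [5] / [6] / [9];  common shape = (4, 2, 1, 1, 1)

Row-insert the values π_1, π_2, … into P one at a time, bumping the leftmost entry strictly greater than the inserted value down to the next row. The recording tableau Q records, in position (i, j), the step at which that cell was added to P.
  Insert 9 (step 1): P = [9];  Q = [1]
  Insert 2 (step 2): P = [2] / [9];  Q = [1] / [2]
  Insert 5 (step 3): P = [2, 5] / [9];  Q = [1, 3] / [2]
  Insert 8 (step 4): P = [2, 5, 8] / [9];  Q = [1, 3, 4] / [2]
  Insert 6 (step 5): P = [2, 5, 6] / [8] / [9];  Q = [1, 3, 4] / [2] / [5]
  Insert 3 (step 6): P = [2, 3, 6] / [5] / [8] / [9];  Q = [1, 3, 4] / [2] / [5] / [6]
  Insert 7 (step 7): P = [2, 3, 6, 7] / [5] / [8] / [9];  Q = [1, 3, 4, 7] / [2] / [5] / [6]
  Insert 4 (step 8): P = [2, 3, 4, 7] / [5, 6] / [8] / [9];  Q = [1, 3, 4, 7] / [2, 8] / [5] / [6]
  Insert 1 (step 9): P = [1, 3, 4, 7] / [2, 6] / [5] / [8] / [9];  Q = [1, 3, 4, 7] / [2, 8] / [5] / [6] / [9]
Final shape: (4, 2, 1, 1, 1).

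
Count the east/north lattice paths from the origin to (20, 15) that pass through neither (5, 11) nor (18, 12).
Number of paths = 2366692062

Inclusion–exclusion. Total paths: C(35, 20) = 3247943160. Through P₁: C(16, 5)·C(19, 15) = 16930368. Through P₂: C(30, 18)·C(5, 2) = 864932250. Since P₁ is strictly southwest of P₂, a monotone path through both must visit P₁ then P₂; paths through both = C(16, 5)·C(14, 13)·C(5, 2) = 611520. Avoid both = 3247943160 − 16930368 − 864932250 + 611520 = 2366692062.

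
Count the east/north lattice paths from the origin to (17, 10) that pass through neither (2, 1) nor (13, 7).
Number of paths = 3100053

Inclusion–exclusion. Total paths: C(27, 17) = 8436285. Through P₁: C(3, 2)·C(24, 15) = 3922512. Through P₂: C(20, 13)·C(7, 4) = 2713200. Since P₁ is strictly southwest of P₂, a monotone path through both must visit P₁ then P₂; paths through both = C(3, 2)·C(17, 11)·C(7, 4) = 1299480. Avoid both = 8436285 − 3922512 − 2713200 + 1299480 = 3100053.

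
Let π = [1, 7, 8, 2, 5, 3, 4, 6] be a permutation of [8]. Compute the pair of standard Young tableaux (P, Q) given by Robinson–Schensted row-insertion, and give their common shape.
P = [1, 2, 3, 4, 6] / [5, 8] / [7];  Q = [1, 2, 3, 7, 8] / [4, 5] / [6];  common shape = (5, 2, 1)

Row-insert the values π_1, π_2, … into P one at a time, bumping the leftmost entry strictly greater than the inserted value down to the next row. The recording tableau Q records, in position (i, j), the step at which that cell was added to P.
  Insert 1 (step 1): P = [1];  Q = [1]
  Insert 7 (step 2): P = [1, 7];  Q = [1, 2]
  Insert 8 (step 3): P = [1, 7, 8];  Q = [1, 2, 3]
  Insert 2 (step 4): P = [1, 2, 8] / [7];  Q = [1, 2, 3] / [4]
  Insert 5 (step 5): P = [1, 2, 5] / [7, 8];  Q = [1, 2, 3] / [4, 5]
  Insert 3 (step 6): P = [1, 2, 3] / [5, 8] / [7];  Q = [1, 2, 3] / [4, 5] / [6]
  Insert 4 (step 7): P = [1, 2, 3, 4] / [5, 8] / [7];  Q = [1, 2, 3, 7] / [4, 5] / [6]
  Insert 6 (step 8): P = [1, 2, 3, 4, 6] / [5, 8] / [7];  Q = [1, 2, 3, 7, 8] / [4, 5] / [6]
Final shape: (5, 2, 1).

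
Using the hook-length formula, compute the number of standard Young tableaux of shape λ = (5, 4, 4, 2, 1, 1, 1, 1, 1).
# SYT of shape (5, 4, 4, 2, 1, 1, 1, 1, 1) = 60279552

Hook-length formula: f^λ = n! / Π hook(c), product over all cells c of the Young diagram. For λ = (5, 4, 4, 2, 1, 1, 1, 1, 1), n = 20 boxes. Hook lengths by row (left-to-right, top-to-bottom): [13, 7, 5, 4, 1]; [11, 5, 3, 2]; [10, 4, 2, 1]; [7, 1]; [5]; [4]; [3]; [2]; [1]. Product of hooks = 40360320000. So f^λ = 20! / 40360320000 = 2432902008176640000 / 40360320000 = 60279552.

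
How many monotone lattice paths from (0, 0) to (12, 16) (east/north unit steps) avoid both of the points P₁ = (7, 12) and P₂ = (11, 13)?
Number of paths = 15096051

Inclusion–exclusion. Total paths: C(28, 12) = 30421755. Through P₁: C(19, 7)·C(9, 5) = 6348888. Through P₂: C(24, 11)·C(4, 1) = 9984576. Since P₁ is strictly southwest of P₂, a monotone path through both must visit P₁ then P₂; paths through both = C(19, 7)·C(5, 4)·C(4, 1) = 1007760. Avoid both = 30421755 − 6348888 − 9984576 + 1007760 = 15096051.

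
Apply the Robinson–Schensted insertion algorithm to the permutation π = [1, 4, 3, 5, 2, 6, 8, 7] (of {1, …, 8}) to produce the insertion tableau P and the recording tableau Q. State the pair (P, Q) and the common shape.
P = [1, 2, 5, 6, 7] / [3, 8] / [4];  Q = [1, 2, 4, 6, 7] / [3, 8] / [5];  common shape = (5, 2, 1)

Row-insert the values π_1, π_2, … into P one at a time, bumping the leftmost entry strictly greater than the inserted value down to the next row. The recording tableau Q records, in position (i, j), the step at which that cell was added to P.
  Insert 1 (step 1): P = [1];  Q = [1]
  Insert 4 (step 2): P = [1, 4];  Q = [1, 2]
  Insert 3 (step 3): P = [1, 3] / [4];  Q = [1, 2] / [3]
  Insert 5 (step 4): P = [1, 3, 5] / [4];  Q = [1, 2, 4] / [3]
  Insert 2 (step 5): P = [1, 2, 5] / [3] / [4];  Q = [1, 2, 4] / [3] / [5]
  Insert 6 (step 6): P = [1, 2, 5, 6] / [3] / [4];  Q = [1, 2, 4, 6] / [3] / [5]
  Insert 8 (step 7): P = [1, 2, 5, 6, 8] / [3] / [4];  Q = [1, 2, 4, 6, 7] / [3] / [5]
  Insert 7 (step 8): P = [1, 2, 5, 6, 7] / [3, 8] / [4];  Q = [1, 2, 4, 6, 7] / [3, 8] / [5]
Final shape: (5, 2, 1).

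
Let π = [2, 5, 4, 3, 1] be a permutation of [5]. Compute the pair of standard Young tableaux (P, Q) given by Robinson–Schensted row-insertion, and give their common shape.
P = [1, 3] / [2] / [4] / [5];  Q = [1, 2] / [3] / [4] / [5];  common shape = (2, 1, 1, 1)

Row-insert the values π_1, π_2, … into P one at a time, bumping the leftmost entry strictly greater than the inserted value down to the next row. The recording tableau Q records, in position (i, j), the step at which that cell was added to P.
  Insert 2 (step 1): P = [2];  Q = [1]
  Insert 5 (step 2): P = [2, 5];  Q = [1, 2]
  Insert 4 (step 3): P = [2, 4] / [5];  Q = [1, 2] / [3]
  Insert 3 (step 4): P = [2, 3] / [4] / [5];  Q = [1, 2] / [3] / [4]
  Insert 1 (step 5): P = [1, 3] / [2] / [4] / [5];  Q = [1, 2] / [3] / [4] / [5]
Final shape: (2, 1, 1, 1).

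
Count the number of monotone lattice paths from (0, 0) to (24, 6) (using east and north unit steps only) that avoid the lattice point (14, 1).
Number of paths = 548730

Total paths from (0, 0) to (24, 6): C(30, 24) = 593775. Paths through (14, 1): (paths (0, 0) → (14, 1)) × (paths (14, 1) → (24, 6)) = C(15, 14) · C(15, 10) = 15 · 3003 = 45045. Avoidance count = 593775 − 45045 = 548730.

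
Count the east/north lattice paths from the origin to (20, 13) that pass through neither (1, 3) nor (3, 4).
Number of paths = 421181750

Inclusion–exclusion. Total paths: C(33, 20) = 573166440. Through P₁: C(4, 1)·C(29, 19) = 80120040. Through P₂: C(7, 3)·C(26, 17) = 109359250. Since P₁ is strictly southwest of P₂, a monotone path through both must visit P₁ then P₂; paths through both = C(4, 1)·C(3, 2)·C(26, 17) = 37494600. Avoid both = 573166440 − 80120040 − 109359250 + 37494600 = 421181750.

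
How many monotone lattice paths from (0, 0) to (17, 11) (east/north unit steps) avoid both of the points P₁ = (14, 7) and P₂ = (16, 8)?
Number of paths = 15857856

Inclusion–exclusion. Total paths: C(28, 17) = 21474180. Through P₁: C(21, 14)·C(7, 3) = 4069800. Through P₂: C(24, 16)·C(4, 1) = 2941884. Since P₁ is strictly southwest of P₂, a monotone path through both must visit P₁ then P₂; paths through both = C(21, 14)·C(3, 2)·C(4, 1) = 1395360. Avoid both = 21474180 − 4069800 − 2941884 + 1395360 = 15857856.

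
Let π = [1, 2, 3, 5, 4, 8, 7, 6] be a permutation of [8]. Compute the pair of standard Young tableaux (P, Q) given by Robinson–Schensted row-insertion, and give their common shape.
P = [1, 2, 3, 4, 6] / [5, 7] / [8];  Q = [1, 2, 3, 4, 6] / [5, 7] / [8];  common shape = (5, 2, 1)

Row-insert the values π_1, π_2, … into P one at a time, bumping the leftmost entry strictly greater than the inserted value down to the next row. The recording tableau Q records, in position (i, j), the step at which that cell was added to P.
  Insert 1 (step 1): P = [1];  Q = [1]
  Insert 2 (step 2): P = [1, 2];  Q = [1, 2]
  Insert 3 (step 3): P = [1, 2, 3];  Q = [1, 2, 3]
  Insert 5 (step 4): P = [1, 2, 3, 5];  Q = [1, 2, 3, 4]
  Insert 4 (step 5): P = [1, 2, 3, 4] / [5];  Q = [1, 2, 3, 4] / [5]
  Insert 8 (step 6): P = [1, 2, 3, 4, 8] / [5];  Q = [1, 2, 3, 4, 6] / [5]
  Insert 7 (step 7): P = [1, 2, 3, 4, 7] / [5, 8];  Q = [1, 2, 3, 4, 6] / [5, 7]
  Insert 6 (step 8): P = [1, 2, 3, 4, 6] / [5, 7] / [8];  Q = [1, 2, 3, 4, 6] / [5, 7] / [8]
Final shape: (5, 2, 1).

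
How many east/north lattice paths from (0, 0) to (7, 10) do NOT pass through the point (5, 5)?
Number of paths = 14156

Total paths from (0, 0) to (7, 10): C(17, 7) = 19448. Paths through (5, 5): (paths (0, 0) → (5, 5)) × (paths (5, 5) → (7, 10)) = C(10, 5) · C(7, 2) = 252 · 21 = 5292. Avoidance count = 19448 − 5292 = 14156.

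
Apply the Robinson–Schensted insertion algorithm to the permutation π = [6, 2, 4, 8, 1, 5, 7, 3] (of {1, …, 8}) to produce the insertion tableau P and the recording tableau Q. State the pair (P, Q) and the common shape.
P = [1, 3, 5, 7] / [2, 4] / [6, 8];  Q = [1, 3, 4, 7] / [2, 6] / [5, 8];  common shape = (4, 2, 2)

Row-insert the values π_1, π_2, … into P one at a time, bumping the leftmost entry strictly greater than the inserted value down to the next row. The recording tableau Q records, in position (i, j), the step at which that cell was added to P.
  Insert 6 (step 1): P = [6];  Q = [1]
  Insert 2 (step 2): P = [2] / [6];  Q = [1] / [2]
  Insert 4 (step 3): P = [2, 4] / [6];  Q = [1, 3] / [2]
  Insert 8 (step 4): P = [2, 4, 8] / [6];  Q = [1, 3, 4] / [2]
  Insert 1 (step 5): P = [1, 4, 8] / [2] / [6];  Q = [1, 3, 4] / [2] / [5]
  Insert 5 (step 6): P = [1, 4, 5] / [2, 8] / [6];  Q = [1, 3, 4] / [2, 6] / [5]
  Insert 7 (step 7): P = [1, 4, 5, 7] / [2, 8] / [6];  Q = [1, 3, 4, 7] / [2, 6] / [5]
  Insert 3 (step 8): P = [1, 3, 5, 7] / [2, 4] / [6, 8];  Q = [1, 3, 4, 7] / [2, 6] / [5, 8]
Final shape: (4, 2, 2).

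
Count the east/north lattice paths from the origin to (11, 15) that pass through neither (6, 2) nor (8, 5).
Number of paths = 7198254

Inclusion–exclusion. Total paths: C(26, 11) = 7726160. Through P₁: C(8, 6)·C(18, 5) = 239904. Through P₂: C(13, 8)·C(13, 3) = 368082. Since P₁ is strictly southwest of P₂, a monotone path through both must visit P₁ then P₂; paths through both = C(8, 6)·C(5, 2)·C(13, 3) = 80080. Avoid both = 7726160 − 239904 − 368082 + 80080 = 7198254.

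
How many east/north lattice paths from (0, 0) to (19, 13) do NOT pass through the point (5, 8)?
Number of paths = 332408364

Total paths from (0, 0) to (19, 13): C(32, 19) = 347373600. Paths through (5, 8): (paths (0, 0) → (5, 8)) × (paths (5, 8) → (19, 13)) = C(13, 5) · C(19, 14) = 1287 · 11628 = 14965236. Avoidance count = 347373600 − 14965236 = 332408364.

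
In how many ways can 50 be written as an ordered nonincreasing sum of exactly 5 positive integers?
p(50, 5 parts) = 2611

Partitions of n into exactly k parts are in bijection with partitions of n − k into at most k parts (subtract 1 from each part). So p(50, exactly 5) = p(45, parts ≤ 5). Computing via the recurrence p(m, j) = p(m, j−1) + p(m−j, j) gives 2611.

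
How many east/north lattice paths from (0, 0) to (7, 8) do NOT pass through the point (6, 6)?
Number of paths = 3663

Total paths from (0, 0) to (7, 8): C(15, 7) = 6435. Paths through (6, 6): (paths (0, 0) → (6, 6)) × (paths (6, 6) → (7, 8)) = C(12, 6) · C(3, 1) = 924 · 3 = 2772. Avoidance count = 6435 − 2772 = 3663.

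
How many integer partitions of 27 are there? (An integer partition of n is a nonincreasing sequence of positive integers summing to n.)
p(27) = 3010

Compute p(n) via the recurrence p(n, m) = p(n, m−1) + p(n−m, m), where p(n, m) counts partitions of n with all parts ≤ m and p(n) = p(n, n). The base cases are p(0, m) = 1 and p(n, 0) = 0 for n > 0. Filling the table yields p(27) = 3010. (Euler's pentagonal recurrence is an alternative.)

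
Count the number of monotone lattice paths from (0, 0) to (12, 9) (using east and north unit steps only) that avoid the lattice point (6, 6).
Number of paths = 216314

Total paths from (0, 0) to (12, 9): C(21, 12) = 293930. Paths through (6, 6): (paths (0, 0) → (6, 6)) × (paths (6, 6) → (12, 9)) = C(12, 6) · C(9, 6) = 924 · 84 = 77616. Avoidance count = 293930 − 77616 = 216314.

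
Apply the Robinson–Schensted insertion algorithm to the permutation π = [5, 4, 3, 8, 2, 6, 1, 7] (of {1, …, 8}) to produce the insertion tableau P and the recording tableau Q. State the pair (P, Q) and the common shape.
P = [1, 6, 7] / [2, 8] / [3] / [4] / [5];  Q = [1, 4, 8] / [2, 6] / [3] / [5] / [7];  common shape = (3, 2, 1, 1, 1)

Row-insert the values π_1, π_2, … into P one at a time, bumping the leftmost entry strictly greater than the inserted value down to the next row. The recording tableau Q records, in position (i, j), the step at which that cell was added to P.
  Insert 5 (step 1): P = [5];  Q = [1]
  Insert 4 (step 2): P = [4] / [5];  Q = [1] / [2]
  Insert 3 (step 3): P = [3] / [4] / [5];  Q = [1] / [2] / [3]
  Insert 8 (step 4): P = [3, 8] / [4] / [5];  Q = [1, 4] / [2] / [3]
  Insert 2 (step 5): P = [2, 8] / [3] / [4] / [5];  Q = [1, 4] / [2] / [3] / [5]
  Insert 6 (step 6): P = [2, 6] / [3, 8] / [4] / [5];  Q = [1, 4] / [2, 6] / [3] / [5]
  Insert 1 (step 7): P = [1, 6] / [2, 8] / [3] / [4] / [5];  Q = [1, 4] / [2, 6] / [3] / [5] / [7]
  Insert 7 (step 8): P = [1, 6, 7] / [2, 8] / [3] / [4] / [5];  Q = [1, 4, 8] / [2, 6] / [3] / [5] / [7]
Final shape: (3, 2, 1, 1, 1).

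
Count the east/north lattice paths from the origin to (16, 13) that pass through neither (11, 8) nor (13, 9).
Number of paths = 39343661

Inclusion–exclusion. Total paths: C(29, 16) = 67863915. Through P₁: C(19, 11)·C(10, 5) = 19046664. Through P₂: C(22, 13)·C(7, 3) = 17409700. Since P₁ is strictly southwest of P₂, a monotone path through both must visit P₁ then P₂; paths through both = C(19, 11)·C(3, 2)·C(7, 3) = 7936110. Avoid both = 67863915 − 19046664 − 17409700 + 7936110 = 39343661.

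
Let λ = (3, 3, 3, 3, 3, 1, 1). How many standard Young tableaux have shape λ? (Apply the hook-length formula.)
# SYT of shape (3, 3, 3, 3, 3, 1, 1) = 136136

Hook-length formula: f^λ = n! / Π hook(c), product over all cells c of the Young diagram. For λ = (3, 3, 3, 3, 3, 1, 1), n = 17 boxes. Hook lengths by row (left-to-right, top-to-bottom): [9, 6, 5]; [8, 5, 4]; [7, 4, 3]; [6, 3, 2]; [5, 2, 1]; [2]; [1]. Product of hooks = 2612736000. So f^λ = 17! / 2612736000 = 355687428096000 / 2612736000 = 136136.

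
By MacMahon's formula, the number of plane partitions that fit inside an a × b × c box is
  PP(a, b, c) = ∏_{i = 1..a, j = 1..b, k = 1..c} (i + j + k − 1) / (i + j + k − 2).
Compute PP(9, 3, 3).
PP(9, 3, 3) = 572572

Evaluate the triple product over i = 1..9, j = 1..3, k = 1..3. The factors are (2/1) · (3/2) · (4/3) · (3/2) · (4/3) · (5/4) · (4/3) · (5/4) · … (81 factors total). The numerators and denominators telescope so the product is an integer; carrying out the multiplication exactly gives PP(9, 3, 3) = 572572.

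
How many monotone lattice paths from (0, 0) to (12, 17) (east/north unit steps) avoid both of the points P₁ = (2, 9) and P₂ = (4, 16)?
Number of paths = 49463460

Inclusion–exclusion. Total paths: C(29, 12) = 51895935. Through P₁: C(11, 2)·C(18, 10) = 2406690. Through P₂: C(20, 4)·C(9, 8) = 43605. Since P₁ is strictly southwest of P₂, a monotone path through both must visit P₁ then P₂; paths through both = C(11, 2)·C(9, 2)·C(9, 8) = 17820. Avoid both = 51895935 − 2406690 − 43605 + 17820 = 49463460.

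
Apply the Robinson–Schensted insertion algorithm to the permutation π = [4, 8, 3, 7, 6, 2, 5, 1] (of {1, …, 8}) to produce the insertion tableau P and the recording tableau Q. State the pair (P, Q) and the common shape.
P = [1, 5] / [2, 6] / [3, 7] / [4] / [8];  Q = [1, 2] / [3, 4] / [5, 7] / [6] / [8];  common shape = (2, 2, 2, 1, 1)

Row-insert the values π_1, π_2, … into P one at a time, bumping the leftmost entry strictly greater than the inserted value down to the next row. The recording tableau Q records, in position (i, j), the step at which that cell was added to P.
  Insert 4 (step 1): P = [4];  Q = [1]
  Insert 8 (step 2): P = [4, 8];  Q = [1, 2]
  Insert 3 (step 3): P = [3, 8] / [4];  Q = [1, 2] / [3]
  Insert 7 (step 4): P = [3, 7] / [4, 8];  Q = [1, 2] / [3, 4]
  Insert 6 (step 5): P = [3, 6] / [4, 7] / [8];  Q = [1, 2] / [3, 4] / [5]
  Insert 2 (step 6): P = [2, 6] / [3, 7] / [4] / [8];  Q = [1, 2] / [3, 4] / [5] / [6]
  Insert 5 (step 7): P = [2, 5] / [3, 6] / [4, 7] / [8];  Q = [1, 2] / [3, 4] / [5, 7] / [6]
  Insert 1 (step 8): P = [1, 5] / [2, 6] / [3, 7] / [4] / [8];  Q = [1, 2] / [3, 4] / [5, 7] / [6] / [8]
Final shape: (2, 2, 2, 1, 1).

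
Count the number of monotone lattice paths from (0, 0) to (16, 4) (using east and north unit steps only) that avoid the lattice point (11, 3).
Number of paths = 2661

Total paths from (0, 0) to (16, 4): C(20, 16) = 4845. Paths through (11, 3): (paths (0, 0) → (11, 3)) × (paths (11, 3) → (16, 4)) = C(14, 11) · C(6, 5) = 364 · 6 = 2184. Avoidance count = 4845 − 2184 = 2661.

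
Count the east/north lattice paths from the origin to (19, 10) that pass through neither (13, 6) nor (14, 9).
Number of paths = 10080318

Inclusion–exclusion. Total paths: C(29, 19) = 20030010. Through P₁: C(19, 13)·C(10, 6) = 5697720. Through P₂: C(23, 14)·C(6, 5) = 4903140. Since P₁ is strictly southwest of P₂, a monotone path through both must visit P₁ then P₂; paths through both = C(19, 13)·C(4, 1)·C(6, 5) = 651168. Avoid both = 20030010 − 5697720 − 4903140 + 651168 = 10080318.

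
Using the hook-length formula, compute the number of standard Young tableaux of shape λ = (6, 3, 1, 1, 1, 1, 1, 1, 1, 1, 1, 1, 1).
# SYT of shape (6, 3, 1, 1, 1, 1, 1, 1, 1, 1, 1, 1, 1) = 671840

Hook-length formula: f^λ = n! / Π hook(c), product over all cells c of the Young diagram. For λ = (6, 3, 1, 1, 1, 1, 1, 1, 1, 1, 1, 1, 1), n = 20 boxes. Hook lengths by row (left-to-right, top-to-bottom): [18, 6, 5, 3, 2, 1]; [14, 2, 1]; [11]; [10]; [9]; [8]; [7]; [6]; [5]; [4]; [3]; [2]; [1]. Product of hooks = 3621252096000. So f^λ = 20! / 3621252096000 = 2432902008176640000 / 3621252096000 = 671840.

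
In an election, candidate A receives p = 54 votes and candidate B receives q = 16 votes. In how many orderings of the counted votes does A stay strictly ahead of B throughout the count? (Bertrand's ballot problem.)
Strict-lead orderings = 1346334506467148

Total orderings of the 70 votes with 54 for A: C(70, 54) = 2480089880334220. By the Bertrand ballot formula (Cycle Lemma / reflection principle), the number of orderings in which A is strictly ahead of B throughout is (p − q)/(p + q) · C(p + q, p) = (54 − 16)/(54 + 16) · 2480089880334220 = 1346334506467148.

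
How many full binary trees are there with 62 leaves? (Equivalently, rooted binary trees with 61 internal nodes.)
C_61 = 6182127958584855650487080847216336

These full binary trees are counted by the Catalan number C_n = (1/(n + 1)) · C(2n, n). For n = 61: C_61 = (1/62) · C(122, 61) = 383291933432261050330199012527412832/62 = 6182127958584855650487080847216336.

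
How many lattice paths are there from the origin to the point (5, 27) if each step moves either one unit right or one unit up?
Number of paths = 201376

A monotone lattice path from (0, 0) to (5, 27) consists of 5 east steps and 27 north steps in some order, so it is determined by which 5 of the 32 steps are east. The count is C(32, 5) = 201376.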